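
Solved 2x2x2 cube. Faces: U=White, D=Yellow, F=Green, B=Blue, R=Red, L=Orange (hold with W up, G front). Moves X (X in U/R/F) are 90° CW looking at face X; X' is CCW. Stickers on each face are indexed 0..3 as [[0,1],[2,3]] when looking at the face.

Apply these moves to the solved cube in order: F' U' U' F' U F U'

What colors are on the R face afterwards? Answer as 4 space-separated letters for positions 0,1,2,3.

Answer: B O R R

Derivation:
After move 1 (F'): F=GGGG U=WWRR R=YRYR D=OOYY L=OWOW
After move 2 (U'): U=WRWR F=OWGG R=GGYR B=YRBB L=BBOW
After move 3 (U'): U=RRWW F=BBGG R=OWYR B=GGBB L=YROW
After move 4 (F'): F=BGBG U=RROY R=OWOR D=RWYY L=YWOW
After move 5 (U): U=ORYR F=OWBG R=GGOR B=YWBB L=BGOW
After move 6 (F): F=BOGW U=ORWG R=YGRR D=OGYY L=BROW
After move 7 (U'): U=RGOW F=BRGW R=BORR B=YGBB L=YWOW
Query: R face = BORR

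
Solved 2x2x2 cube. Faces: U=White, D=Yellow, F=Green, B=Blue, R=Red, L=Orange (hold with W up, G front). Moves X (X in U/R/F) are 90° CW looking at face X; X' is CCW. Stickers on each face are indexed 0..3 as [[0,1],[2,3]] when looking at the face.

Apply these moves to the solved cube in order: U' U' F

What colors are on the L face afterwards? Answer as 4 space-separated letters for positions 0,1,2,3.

Answer: R Y O Y

Derivation:
After move 1 (U'): U=WWWW F=OOGG R=GGRR B=RRBB L=BBOO
After move 2 (U'): U=WWWW F=BBGG R=OORR B=GGBB L=RROO
After move 3 (F): F=GBGB U=WWOR R=WOWR D=ROYY L=RYOY
Query: L face = RYOY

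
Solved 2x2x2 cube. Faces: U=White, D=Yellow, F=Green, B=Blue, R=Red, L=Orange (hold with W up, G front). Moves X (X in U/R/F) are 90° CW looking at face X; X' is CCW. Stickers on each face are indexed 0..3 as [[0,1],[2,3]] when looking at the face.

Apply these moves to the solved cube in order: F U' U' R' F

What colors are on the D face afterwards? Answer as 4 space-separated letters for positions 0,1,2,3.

Answer: O Y Y G

Derivation:
After move 1 (F): F=GGGG U=WWOO R=WRWR D=RRYY L=OYOY
After move 2 (U'): U=WOWO F=OYGG R=GGWR B=WRBB L=BBOY
After move 3 (U'): U=OOWW F=BBGG R=OYWR B=GGBB L=WROY
After move 4 (R'): R=YROW U=OBWG F=BOGW D=RBYG B=YGRB
After move 5 (F): F=GBWO U=OBYR R=WRGW D=OYYG L=WROB
Query: D face = OYYG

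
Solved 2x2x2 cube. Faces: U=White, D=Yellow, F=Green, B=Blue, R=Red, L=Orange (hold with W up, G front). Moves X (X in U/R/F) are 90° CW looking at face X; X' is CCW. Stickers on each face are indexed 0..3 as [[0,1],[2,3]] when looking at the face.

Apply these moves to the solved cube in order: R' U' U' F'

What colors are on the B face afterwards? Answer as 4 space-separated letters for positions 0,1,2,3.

After move 1 (R'): R=RRRR U=WBWB F=GWGW D=YGYG B=YBYB
After move 2 (U'): U=BBWW F=OOGW R=GWRR B=RRYB L=YBOO
After move 3 (U'): U=BWBW F=YBGW R=OORR B=GWYB L=RROO
After move 4 (F'): F=BWYG U=BWOR R=GOYR D=ROYG L=RWOB
Query: B face = GWYB

Answer: G W Y B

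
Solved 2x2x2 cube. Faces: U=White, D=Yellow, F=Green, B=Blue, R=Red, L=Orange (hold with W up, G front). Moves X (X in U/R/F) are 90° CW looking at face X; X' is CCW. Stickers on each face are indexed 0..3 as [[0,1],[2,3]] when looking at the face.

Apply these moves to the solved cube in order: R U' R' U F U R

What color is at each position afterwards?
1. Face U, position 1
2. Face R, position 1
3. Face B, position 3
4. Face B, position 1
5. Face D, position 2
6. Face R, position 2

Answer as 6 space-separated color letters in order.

After move 1 (R): R=RRRR U=WGWG F=GYGY D=YBYB B=WBWB
After move 2 (U'): U=GGWW F=OOGY R=GYRR B=RRWB L=WBOO
After move 3 (R'): R=YRGR U=GWWR F=OGGW D=YOYY B=BRBB
After move 4 (U): U=WGRW F=YRGW R=BRGR B=WBBB L=OGOO
After move 5 (F): F=GYWR U=WGOG R=RRWR D=GBYY L=OYOO
After move 6 (U): U=OWGG F=RRWR R=WBWR B=OYBB L=GYOO
After move 7 (R): R=WWRB U=ORGR F=RBWY D=GBYO B=GYWB
Query 1: U[1] = R
Query 2: R[1] = W
Query 3: B[3] = B
Query 4: B[1] = Y
Query 5: D[2] = Y
Query 6: R[2] = R

Answer: R W B Y Y R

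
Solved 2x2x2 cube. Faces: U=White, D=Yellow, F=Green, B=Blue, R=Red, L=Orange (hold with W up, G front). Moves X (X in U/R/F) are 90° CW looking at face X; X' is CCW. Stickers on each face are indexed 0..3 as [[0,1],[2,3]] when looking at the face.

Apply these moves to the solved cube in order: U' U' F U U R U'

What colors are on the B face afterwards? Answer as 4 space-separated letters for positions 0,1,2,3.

Answer: W R O B

Derivation:
After move 1 (U'): U=WWWW F=OOGG R=GGRR B=RRBB L=BBOO
After move 2 (U'): U=WWWW F=BBGG R=OORR B=GGBB L=RROO
After move 3 (F): F=GBGB U=WWOR R=WOWR D=ROYY L=RYOY
After move 4 (U): U=OWRW F=WOGB R=GGWR B=RYBB L=GBOY
After move 5 (U): U=ROWW F=GGGB R=RYWR B=GBBB L=WOOY
After move 6 (R): R=WRRY U=RGWB F=GOGY D=RBYG B=WBOB
After move 7 (U'): U=GBRW F=WOGY R=GORY B=WROB L=WBOY
Query: B face = WROB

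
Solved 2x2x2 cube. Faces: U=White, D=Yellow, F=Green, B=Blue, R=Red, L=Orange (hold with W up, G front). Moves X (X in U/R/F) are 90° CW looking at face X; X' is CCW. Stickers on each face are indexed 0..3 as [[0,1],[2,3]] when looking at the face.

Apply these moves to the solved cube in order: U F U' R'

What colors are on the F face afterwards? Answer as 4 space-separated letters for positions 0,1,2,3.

After move 1 (U): U=WWWW F=RRGG R=BBRR B=OOBB L=GGOO
After move 2 (F): F=GRGR U=WWOG R=WBWR D=RBYY L=GYOY
After move 3 (U'): U=WGWO F=GYGR R=GRWR B=WBBB L=OOOY
After move 4 (R'): R=RRGW U=WBWW F=GGGO D=RYYR B=YBBB
Query: F face = GGGO

Answer: G G G O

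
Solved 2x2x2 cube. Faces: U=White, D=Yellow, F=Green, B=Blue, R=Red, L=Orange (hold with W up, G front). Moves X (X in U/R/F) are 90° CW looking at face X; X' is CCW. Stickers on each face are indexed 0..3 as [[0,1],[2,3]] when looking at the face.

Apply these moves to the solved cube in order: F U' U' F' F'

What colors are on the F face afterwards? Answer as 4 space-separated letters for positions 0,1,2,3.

After move 1 (F): F=GGGG U=WWOO R=WRWR D=RRYY L=OYOY
After move 2 (U'): U=WOWO F=OYGG R=GGWR B=WRBB L=BBOY
After move 3 (U'): U=OOWW F=BBGG R=OYWR B=GGBB L=WROY
After move 4 (F'): F=BGBG U=OOOW R=RYRR D=RYYY L=WWOW
After move 5 (F'): F=GGBB U=OORR R=YYRR D=WWYY L=WWOO
Query: F face = GGBB

Answer: G G B B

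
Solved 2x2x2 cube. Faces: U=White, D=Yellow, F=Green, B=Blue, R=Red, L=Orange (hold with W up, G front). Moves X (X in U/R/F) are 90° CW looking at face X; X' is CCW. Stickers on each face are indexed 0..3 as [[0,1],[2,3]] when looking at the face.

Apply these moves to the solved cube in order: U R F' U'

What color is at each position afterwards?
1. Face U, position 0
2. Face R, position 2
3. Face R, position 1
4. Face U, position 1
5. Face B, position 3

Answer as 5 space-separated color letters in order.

Answer: R Y Y R B

Derivation:
After move 1 (U): U=WWWW F=RRGG R=BBRR B=OOBB L=GGOO
After move 2 (R): R=RBRB U=WRWG F=RYGY D=YBYO B=WOWB
After move 3 (F'): F=YYRG U=WRRR R=BBYB D=GOYO L=GGOW
After move 4 (U'): U=RRWR F=GGRG R=YYYB B=BBWB L=WOOW
Query 1: U[0] = R
Query 2: R[2] = Y
Query 3: R[1] = Y
Query 4: U[1] = R
Query 5: B[3] = B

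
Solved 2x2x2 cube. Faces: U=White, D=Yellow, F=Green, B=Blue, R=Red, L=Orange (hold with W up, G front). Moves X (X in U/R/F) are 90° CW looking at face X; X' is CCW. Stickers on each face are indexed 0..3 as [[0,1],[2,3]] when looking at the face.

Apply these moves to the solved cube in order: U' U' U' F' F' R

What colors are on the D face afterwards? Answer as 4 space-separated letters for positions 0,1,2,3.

Answer: W B Y O

Derivation:
After move 1 (U'): U=WWWW F=OOGG R=GGRR B=RRBB L=BBOO
After move 2 (U'): U=WWWW F=BBGG R=OORR B=GGBB L=RROO
After move 3 (U'): U=WWWW F=RRGG R=BBRR B=OOBB L=GGOO
After move 4 (F'): F=RGRG U=WWBR R=YBYR D=GOYY L=GWOW
After move 5 (F'): F=GGRR U=WWYY R=OBGR D=WWYY L=GROB
After move 6 (R): R=GORB U=WGYR F=GWRY D=WBYO B=YOWB
Query: D face = WBYO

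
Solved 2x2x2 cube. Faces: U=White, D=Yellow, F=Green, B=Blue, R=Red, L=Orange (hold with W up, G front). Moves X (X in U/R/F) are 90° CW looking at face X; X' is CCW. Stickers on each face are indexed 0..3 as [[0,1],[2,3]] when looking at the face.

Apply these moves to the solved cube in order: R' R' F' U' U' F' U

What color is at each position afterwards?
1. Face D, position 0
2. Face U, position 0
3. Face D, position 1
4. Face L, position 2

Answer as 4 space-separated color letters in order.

Answer: R O W O

Derivation:
After move 1 (R'): R=RRRR U=WBWB F=GWGW D=YGYG B=YBYB
After move 2 (R'): R=RRRR U=WYWY F=GBGB D=YWYW B=GBGB
After move 3 (F'): F=BBGG U=WYRR R=WRYR D=OOYW L=OYOW
After move 4 (U'): U=YRWR F=OYGG R=BBYR B=WRGB L=GBOW
After move 5 (U'): U=RRYW F=GBGG R=OYYR B=BBGB L=WROW
After move 6 (F'): F=BGGG U=RROY R=OYOR D=RWYW L=WWOY
After move 7 (U): U=ORYR F=OYGG R=BBOR B=WWGB L=BGOY
Query 1: D[0] = R
Query 2: U[0] = O
Query 3: D[1] = W
Query 4: L[2] = O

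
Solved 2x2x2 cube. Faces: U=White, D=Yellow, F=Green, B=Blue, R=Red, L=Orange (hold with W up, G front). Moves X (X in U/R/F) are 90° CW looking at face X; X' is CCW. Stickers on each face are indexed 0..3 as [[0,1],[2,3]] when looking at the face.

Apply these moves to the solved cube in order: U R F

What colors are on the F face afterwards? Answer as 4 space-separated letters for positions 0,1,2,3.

Answer: G R Y Y

Derivation:
After move 1 (U): U=WWWW F=RRGG R=BBRR B=OOBB L=GGOO
After move 2 (R): R=RBRB U=WRWG F=RYGY D=YBYO B=WOWB
After move 3 (F): F=GRYY U=WROG R=WBGB D=RRYO L=GYOB
Query: F face = GRYY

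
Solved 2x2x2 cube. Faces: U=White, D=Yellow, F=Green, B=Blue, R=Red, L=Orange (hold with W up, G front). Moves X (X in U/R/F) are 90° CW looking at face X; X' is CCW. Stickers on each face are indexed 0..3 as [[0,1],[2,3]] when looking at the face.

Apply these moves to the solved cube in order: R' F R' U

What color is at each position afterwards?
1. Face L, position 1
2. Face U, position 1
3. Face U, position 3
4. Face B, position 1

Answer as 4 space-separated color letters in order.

Answer: B W Y Y

Derivation:
After move 1 (R'): R=RRRR U=WBWB F=GWGW D=YGYG B=YBYB
After move 2 (F): F=GGWW U=WBOO R=WRBR D=RRYG L=OYOG
After move 3 (R'): R=RRWB U=WYOY F=GBWO D=RGYW B=GBRB
After move 4 (U): U=OWYY F=RRWO R=GBWB B=OYRB L=GBOG
Query 1: L[1] = B
Query 2: U[1] = W
Query 3: U[3] = Y
Query 4: B[1] = Y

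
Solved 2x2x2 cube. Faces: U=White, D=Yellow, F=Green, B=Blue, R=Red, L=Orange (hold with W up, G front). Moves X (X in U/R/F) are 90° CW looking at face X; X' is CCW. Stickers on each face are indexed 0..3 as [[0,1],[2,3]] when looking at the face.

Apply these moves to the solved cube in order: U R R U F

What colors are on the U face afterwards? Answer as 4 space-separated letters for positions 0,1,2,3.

After move 1 (U): U=WWWW F=RRGG R=BBRR B=OOBB L=GGOO
After move 2 (R): R=RBRB U=WRWG F=RYGY D=YBYO B=WOWB
After move 3 (R): R=RRBB U=WYWY F=RBGO D=YWYW B=GORB
After move 4 (U): U=WWYY F=RRGO R=GOBB B=GGRB L=RBOO
After move 5 (F): F=GROR U=WWOB R=YOYB D=BGYW L=RYOW
Query: U face = WWOB

Answer: W W O B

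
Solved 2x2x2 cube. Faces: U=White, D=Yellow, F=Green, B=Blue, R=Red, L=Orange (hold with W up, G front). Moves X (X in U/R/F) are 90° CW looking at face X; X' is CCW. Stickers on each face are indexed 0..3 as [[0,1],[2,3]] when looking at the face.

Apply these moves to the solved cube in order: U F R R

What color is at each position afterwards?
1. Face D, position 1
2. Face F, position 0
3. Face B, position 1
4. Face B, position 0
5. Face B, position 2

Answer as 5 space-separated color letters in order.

After move 1 (U): U=WWWW F=RRGG R=BBRR B=OOBB L=GGOO
After move 2 (F): F=GRGR U=WWOG R=WBWR D=RBYY L=GYOY
After move 3 (R): R=WWRB U=WROR F=GBGY D=RBYO B=GOWB
After move 4 (R): R=RWBW U=WBOY F=GBGO D=RWYG B=RORB
Query 1: D[1] = W
Query 2: F[0] = G
Query 3: B[1] = O
Query 4: B[0] = R
Query 5: B[2] = R

Answer: W G O R R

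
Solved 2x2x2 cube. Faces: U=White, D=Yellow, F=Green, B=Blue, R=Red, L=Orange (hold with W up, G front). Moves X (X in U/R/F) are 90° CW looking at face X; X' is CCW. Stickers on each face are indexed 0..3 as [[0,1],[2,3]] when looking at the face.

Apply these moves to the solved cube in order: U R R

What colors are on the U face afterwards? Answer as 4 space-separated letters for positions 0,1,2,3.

After move 1 (U): U=WWWW F=RRGG R=BBRR B=OOBB L=GGOO
After move 2 (R): R=RBRB U=WRWG F=RYGY D=YBYO B=WOWB
After move 3 (R): R=RRBB U=WYWY F=RBGO D=YWYW B=GORB
Query: U face = WYWY

Answer: W Y W Y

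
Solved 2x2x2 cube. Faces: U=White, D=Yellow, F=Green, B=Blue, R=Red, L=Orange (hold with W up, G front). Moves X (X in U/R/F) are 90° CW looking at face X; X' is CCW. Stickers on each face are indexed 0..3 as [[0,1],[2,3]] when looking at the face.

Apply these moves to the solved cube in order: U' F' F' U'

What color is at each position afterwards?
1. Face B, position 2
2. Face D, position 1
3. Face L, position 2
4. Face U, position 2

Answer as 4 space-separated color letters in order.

After move 1 (U'): U=WWWW F=OOGG R=GGRR B=RRBB L=BBOO
After move 2 (F'): F=OGOG U=WWGR R=YGYR D=BOYY L=BWOW
After move 3 (F'): F=GGOO U=WWYY R=OGBR D=WWYY L=BROG
After move 4 (U'): U=WYWY F=BROO R=GGBR B=OGBB L=RROG
Query 1: B[2] = B
Query 2: D[1] = W
Query 3: L[2] = O
Query 4: U[2] = W

Answer: B W O W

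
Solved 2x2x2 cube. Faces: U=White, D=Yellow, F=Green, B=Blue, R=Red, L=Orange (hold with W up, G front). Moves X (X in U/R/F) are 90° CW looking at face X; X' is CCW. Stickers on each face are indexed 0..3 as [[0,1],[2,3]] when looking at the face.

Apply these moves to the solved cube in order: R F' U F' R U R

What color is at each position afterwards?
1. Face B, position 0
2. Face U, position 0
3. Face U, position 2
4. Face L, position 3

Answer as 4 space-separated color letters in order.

After move 1 (R): R=RRRR U=WGWG F=GYGY D=YBYB B=WBWB
After move 2 (F'): F=YYGG U=WGRR R=BRYR D=OOYB L=OGOW
After move 3 (U): U=RWRG F=BRGG R=WBYR B=OGWB L=YYOW
After move 4 (F'): F=RGBG U=RWWY R=OBOR D=YWYB L=YGOR
After move 5 (R): R=OORB U=RGWG F=RWBB D=YWYO B=YGWB
After move 6 (U): U=WRGG F=OOBB R=YGRB B=YGWB L=RWOR
After move 7 (R): R=RYBG U=WOGB F=OWBO D=YWYY B=GGRB
Query 1: B[0] = G
Query 2: U[0] = W
Query 3: U[2] = G
Query 4: L[3] = R

Answer: G W G R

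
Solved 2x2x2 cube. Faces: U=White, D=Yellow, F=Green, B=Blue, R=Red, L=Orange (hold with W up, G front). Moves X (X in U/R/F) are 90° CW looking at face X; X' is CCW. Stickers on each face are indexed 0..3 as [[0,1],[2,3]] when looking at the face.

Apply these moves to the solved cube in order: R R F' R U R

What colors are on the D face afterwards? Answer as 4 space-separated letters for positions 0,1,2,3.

After move 1 (R): R=RRRR U=WGWG F=GYGY D=YBYB B=WBWB
After move 2 (R): R=RRRR U=WYWY F=GBGB D=YWYW B=GBGB
After move 3 (F'): F=BBGG U=WYRR R=WRYR D=OOYW L=OYOW
After move 4 (R): R=YWRR U=WBRG F=BOGW D=OGYG B=RBYB
After move 5 (U): U=RWGB F=YWGW R=RBRR B=OYYB L=BOOW
After move 6 (R): R=RRRB U=RWGW F=YGGG D=OYYO B=BYWB
Query: D face = OYYO

Answer: O Y Y O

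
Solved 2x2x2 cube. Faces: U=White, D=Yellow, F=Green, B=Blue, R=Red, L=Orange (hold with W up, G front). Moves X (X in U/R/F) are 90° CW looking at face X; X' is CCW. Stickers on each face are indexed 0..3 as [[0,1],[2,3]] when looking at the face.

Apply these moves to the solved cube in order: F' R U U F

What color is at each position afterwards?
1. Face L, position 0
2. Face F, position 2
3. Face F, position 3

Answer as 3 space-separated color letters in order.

Answer: Y Y B

Derivation:
After move 1 (F'): F=GGGG U=WWRR R=YRYR D=OOYY L=OWOW
After move 2 (R): R=YYRR U=WGRG F=GOGY D=OBYB B=RBWB
After move 3 (U): U=RWGG F=YYGY R=RBRR B=OWWB L=GOOW
After move 4 (U): U=GRGW F=RBGY R=OWRR B=GOWB L=YYOW
After move 5 (F): F=GRYB U=GRWY R=GWWR D=ROYB L=YOOB
Query 1: L[0] = Y
Query 2: F[2] = Y
Query 3: F[3] = B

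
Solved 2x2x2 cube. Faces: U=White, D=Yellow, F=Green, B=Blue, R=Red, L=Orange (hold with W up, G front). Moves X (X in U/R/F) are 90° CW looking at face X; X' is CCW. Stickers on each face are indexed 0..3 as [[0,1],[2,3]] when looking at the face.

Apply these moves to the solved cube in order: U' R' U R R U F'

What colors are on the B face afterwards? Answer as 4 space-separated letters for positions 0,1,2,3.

After move 1 (U'): U=WWWW F=OOGG R=GGRR B=RRBB L=BBOO
After move 2 (R'): R=GRGR U=WBWR F=OWGW D=YOYG B=YRYB
After move 3 (U): U=WWRB F=GRGW R=YRGR B=BBYB L=OWOO
After move 4 (R): R=GYRR U=WRRW F=GOGG D=YYYB B=BBWB
After move 5 (R): R=RGRY U=WORG F=GYGB D=YWYB B=WBRB
After move 6 (U): U=RWGO F=RGGB R=WBRY B=OWRB L=GYOO
After move 7 (F'): F=GBRG U=RWWR R=WBYY D=YOYB L=GOOG
Query: B face = OWRB

Answer: O W R B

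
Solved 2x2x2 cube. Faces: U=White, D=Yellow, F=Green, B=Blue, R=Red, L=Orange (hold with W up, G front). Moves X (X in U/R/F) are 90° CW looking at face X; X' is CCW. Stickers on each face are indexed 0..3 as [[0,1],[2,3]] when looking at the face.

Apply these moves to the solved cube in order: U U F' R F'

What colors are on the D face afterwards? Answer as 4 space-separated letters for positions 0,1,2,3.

Answer: W W Y G

Derivation:
After move 1 (U): U=WWWW F=RRGG R=BBRR B=OOBB L=GGOO
After move 2 (U): U=WWWW F=BBGG R=OORR B=GGBB L=RROO
After move 3 (F'): F=BGBG U=WWOR R=YOYR D=ROYY L=RWOW
After move 4 (R): R=YYRO U=WGOG F=BOBY D=RBYG B=RGWB
After move 5 (F'): F=OYBB U=WGYR R=BYRO D=WWYG L=RGOO
Query: D face = WWYG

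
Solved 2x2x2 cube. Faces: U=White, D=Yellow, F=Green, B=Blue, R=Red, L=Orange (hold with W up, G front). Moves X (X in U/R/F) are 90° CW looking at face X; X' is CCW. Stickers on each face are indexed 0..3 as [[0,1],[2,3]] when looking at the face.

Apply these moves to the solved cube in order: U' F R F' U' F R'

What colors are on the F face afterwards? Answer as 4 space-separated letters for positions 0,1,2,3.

After move 1 (U'): U=WWWW F=OOGG R=GGRR B=RRBB L=BBOO
After move 2 (F): F=GOGO U=WWOB R=WGWR D=RGYY L=BYOY
After move 3 (R): R=WWRG U=WOOO F=GGGY D=RBYR B=BRWB
After move 4 (F'): F=GYGG U=WOWR R=BWRG D=YYYR L=BOOO
After move 5 (U'): U=ORWW F=BOGG R=GYRG B=BWWB L=BROO
After move 6 (F): F=GBGO U=OROR R=WYWG D=RGYR L=BYOY
After move 7 (R'): R=YGWW U=OWOB F=GRGR D=RBYO B=RWGB
Query: F face = GRGR

Answer: G R G R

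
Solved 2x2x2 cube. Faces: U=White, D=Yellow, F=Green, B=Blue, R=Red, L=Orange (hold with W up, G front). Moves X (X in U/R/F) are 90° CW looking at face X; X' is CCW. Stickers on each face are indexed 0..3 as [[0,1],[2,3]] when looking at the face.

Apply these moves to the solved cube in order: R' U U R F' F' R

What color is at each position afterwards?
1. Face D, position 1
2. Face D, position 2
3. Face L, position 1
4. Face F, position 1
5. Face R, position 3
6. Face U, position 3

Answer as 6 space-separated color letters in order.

After move 1 (R'): R=RRRR U=WBWB F=GWGW D=YGYG B=YBYB
After move 2 (U): U=WWBB F=RRGW R=YBRR B=OOYB L=GWOO
After move 3 (U): U=BWBW F=YBGW R=OORR B=GWYB L=RROO
After move 4 (R): R=RORO U=BBBW F=YGGG D=YYYG B=WWWB
After move 5 (F'): F=GGYG U=BBRR R=YOYO D=ROYG L=RWOB
After move 6 (F'): F=GGGY U=BBYY R=OORO D=WBYG L=RROR
After move 7 (R): R=ROOO U=BGYY F=GBGG D=WWYW B=YWBB
Query 1: D[1] = W
Query 2: D[2] = Y
Query 3: L[1] = R
Query 4: F[1] = B
Query 5: R[3] = O
Query 6: U[3] = Y

Answer: W Y R B O Y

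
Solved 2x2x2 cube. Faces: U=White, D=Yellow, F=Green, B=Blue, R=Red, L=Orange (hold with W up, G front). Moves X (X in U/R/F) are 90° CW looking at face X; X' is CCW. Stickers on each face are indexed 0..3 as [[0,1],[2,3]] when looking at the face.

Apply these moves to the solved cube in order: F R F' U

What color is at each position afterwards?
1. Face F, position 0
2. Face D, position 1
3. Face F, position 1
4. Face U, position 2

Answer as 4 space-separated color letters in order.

Answer: B Y W R

Derivation:
After move 1 (F): F=GGGG U=WWOO R=WRWR D=RRYY L=OYOY
After move 2 (R): R=WWRR U=WGOG F=GRGY D=RBYB B=OBWB
After move 3 (F'): F=RYGG U=WGWR R=BWRR D=YYYB L=OGOO
After move 4 (U): U=WWRG F=BWGG R=OBRR B=OGWB L=RYOO
Query 1: F[0] = B
Query 2: D[1] = Y
Query 3: F[1] = W
Query 4: U[2] = R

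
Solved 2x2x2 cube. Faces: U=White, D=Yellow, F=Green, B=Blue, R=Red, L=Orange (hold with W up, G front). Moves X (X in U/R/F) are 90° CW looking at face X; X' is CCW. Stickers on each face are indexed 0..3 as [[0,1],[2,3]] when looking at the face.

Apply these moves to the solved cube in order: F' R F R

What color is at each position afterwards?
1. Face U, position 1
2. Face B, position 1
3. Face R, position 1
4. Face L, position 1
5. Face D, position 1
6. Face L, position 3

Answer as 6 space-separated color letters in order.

After move 1 (F'): F=GGGG U=WWRR R=YRYR D=OOYY L=OWOW
After move 2 (R): R=YYRR U=WGRG F=GOGY D=OBYB B=RBWB
After move 3 (F): F=GGYO U=WGWW R=RYGR D=RYYB L=OOOB
After move 4 (R): R=GRRY U=WGWO F=GYYB D=RWYR B=WBGB
Query 1: U[1] = G
Query 2: B[1] = B
Query 3: R[1] = R
Query 4: L[1] = O
Query 5: D[1] = W
Query 6: L[3] = B

Answer: G B R O W B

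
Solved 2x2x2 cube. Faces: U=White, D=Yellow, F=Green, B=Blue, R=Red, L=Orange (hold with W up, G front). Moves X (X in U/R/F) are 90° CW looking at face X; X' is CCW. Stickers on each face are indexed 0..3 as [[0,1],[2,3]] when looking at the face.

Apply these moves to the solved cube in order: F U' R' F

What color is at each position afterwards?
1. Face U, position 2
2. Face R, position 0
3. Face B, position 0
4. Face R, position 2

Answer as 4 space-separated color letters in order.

After move 1 (F): F=GGGG U=WWOO R=WRWR D=RRYY L=OYOY
After move 2 (U'): U=WOWO F=OYGG R=GGWR B=WRBB L=BBOY
After move 3 (R'): R=GRGW U=WBWW F=OOGO D=RYYG B=YRRB
After move 4 (F): F=GOOO U=WBYB R=WRWW D=GGYG L=BROY
Query 1: U[2] = Y
Query 2: R[0] = W
Query 3: B[0] = Y
Query 4: R[2] = W

Answer: Y W Y W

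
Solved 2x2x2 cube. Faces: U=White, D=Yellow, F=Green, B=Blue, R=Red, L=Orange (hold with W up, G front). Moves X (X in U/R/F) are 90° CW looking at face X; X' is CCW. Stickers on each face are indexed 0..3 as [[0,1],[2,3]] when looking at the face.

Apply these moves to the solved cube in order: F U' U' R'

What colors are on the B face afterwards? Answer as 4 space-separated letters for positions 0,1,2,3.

After move 1 (F): F=GGGG U=WWOO R=WRWR D=RRYY L=OYOY
After move 2 (U'): U=WOWO F=OYGG R=GGWR B=WRBB L=BBOY
After move 3 (U'): U=OOWW F=BBGG R=OYWR B=GGBB L=WROY
After move 4 (R'): R=YROW U=OBWG F=BOGW D=RBYG B=YGRB
Query: B face = YGRB

Answer: Y G R B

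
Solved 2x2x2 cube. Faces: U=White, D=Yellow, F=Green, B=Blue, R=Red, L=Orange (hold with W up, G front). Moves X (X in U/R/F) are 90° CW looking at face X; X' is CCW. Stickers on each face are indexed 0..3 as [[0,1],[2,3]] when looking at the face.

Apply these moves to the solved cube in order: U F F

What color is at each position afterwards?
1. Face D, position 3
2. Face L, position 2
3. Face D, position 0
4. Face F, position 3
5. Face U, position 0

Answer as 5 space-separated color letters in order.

After move 1 (U): U=WWWW F=RRGG R=BBRR B=OOBB L=GGOO
After move 2 (F): F=GRGR U=WWOG R=WBWR D=RBYY L=GYOY
After move 3 (F): F=GGRR U=WWYY R=OBGR D=WWYY L=GROB
Query 1: D[3] = Y
Query 2: L[2] = O
Query 3: D[0] = W
Query 4: F[3] = R
Query 5: U[0] = W

Answer: Y O W R W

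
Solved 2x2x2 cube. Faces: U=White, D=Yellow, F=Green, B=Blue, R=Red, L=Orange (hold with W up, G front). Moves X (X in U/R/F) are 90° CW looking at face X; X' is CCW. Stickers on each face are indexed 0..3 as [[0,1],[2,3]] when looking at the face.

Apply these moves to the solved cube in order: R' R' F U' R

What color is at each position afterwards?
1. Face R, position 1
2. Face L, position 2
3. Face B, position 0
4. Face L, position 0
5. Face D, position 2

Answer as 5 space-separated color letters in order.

Answer: G O O G Y

Derivation:
After move 1 (R'): R=RRRR U=WBWB F=GWGW D=YGYG B=YBYB
After move 2 (R'): R=RRRR U=WYWY F=GBGB D=YWYW B=GBGB
After move 3 (F): F=GGBB U=WYOO R=WRYR D=RRYW L=OYOW
After move 4 (U'): U=YOWO F=OYBB R=GGYR B=WRGB L=GBOW
After move 5 (R): R=YGRG U=YYWB F=ORBW D=RGYW B=OROB
Query 1: R[1] = G
Query 2: L[2] = O
Query 3: B[0] = O
Query 4: L[0] = G
Query 5: D[2] = Y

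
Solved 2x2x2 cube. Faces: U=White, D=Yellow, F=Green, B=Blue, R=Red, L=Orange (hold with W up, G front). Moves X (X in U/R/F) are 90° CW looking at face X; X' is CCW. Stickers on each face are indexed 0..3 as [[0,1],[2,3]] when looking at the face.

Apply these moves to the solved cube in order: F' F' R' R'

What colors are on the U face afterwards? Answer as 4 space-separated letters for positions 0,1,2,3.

Answer: W W Y Y

Derivation:
After move 1 (F'): F=GGGG U=WWRR R=YRYR D=OOYY L=OWOW
After move 2 (F'): F=GGGG U=WWYY R=OROR D=WWYY L=OROR
After move 3 (R'): R=RROO U=WBYB F=GWGY D=WGYG B=YBWB
After move 4 (R'): R=RORO U=WWYY F=GBGB D=WWYY B=GBGB
Query: U face = WWYY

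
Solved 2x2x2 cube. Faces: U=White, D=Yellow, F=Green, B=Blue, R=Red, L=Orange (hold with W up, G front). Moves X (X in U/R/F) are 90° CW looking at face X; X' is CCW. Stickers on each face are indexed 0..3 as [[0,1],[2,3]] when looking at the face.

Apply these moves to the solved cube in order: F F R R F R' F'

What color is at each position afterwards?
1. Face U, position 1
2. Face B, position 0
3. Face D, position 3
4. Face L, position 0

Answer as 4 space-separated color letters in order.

After move 1 (F): F=GGGG U=WWOO R=WRWR D=RRYY L=OYOY
After move 2 (F): F=GGGG U=WWYY R=OROR D=WWYY L=OROR
After move 3 (R): R=OORR U=WGYG F=GWGY D=WBYB B=YBWB
After move 4 (R): R=RORO U=WWYY F=GBGB D=WWYY B=GBGB
After move 5 (F): F=GGBB U=WWRR R=YOYO D=RRYY L=OWOW
After move 6 (R'): R=OOYY U=WGRG F=GWBR D=RGYB B=YBRB
After move 7 (F'): F=WRGB U=WGOY R=GORY D=WWYB L=OGOR
Query 1: U[1] = G
Query 2: B[0] = Y
Query 3: D[3] = B
Query 4: L[0] = O

Answer: G Y B O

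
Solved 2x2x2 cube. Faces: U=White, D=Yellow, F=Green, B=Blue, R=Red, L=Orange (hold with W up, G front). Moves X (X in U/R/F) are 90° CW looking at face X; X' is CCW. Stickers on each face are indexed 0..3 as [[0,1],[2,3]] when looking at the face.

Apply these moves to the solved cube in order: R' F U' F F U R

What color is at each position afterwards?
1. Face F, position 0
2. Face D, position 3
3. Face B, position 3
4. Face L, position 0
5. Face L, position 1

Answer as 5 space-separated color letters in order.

After move 1 (R'): R=RRRR U=WBWB F=GWGW D=YGYG B=YBYB
After move 2 (F): F=GGWW U=WBOO R=WRBR D=RRYG L=OYOG
After move 3 (U'): U=BOWO F=OYWW R=GGBR B=WRYB L=YBOG
After move 4 (F): F=WOWY U=BOGB R=WGOR D=BGYG L=YROR
After move 5 (F): F=WWYO U=BORR R=GGBR D=OWYG L=YBOG
After move 6 (U): U=RBRO F=GGYO R=WRBR B=YBYB L=WWOG
After move 7 (R): R=BWRR U=RGRO F=GWYG D=OYYY B=OBBB
Query 1: F[0] = G
Query 2: D[3] = Y
Query 3: B[3] = B
Query 4: L[0] = W
Query 5: L[1] = W

Answer: G Y B W W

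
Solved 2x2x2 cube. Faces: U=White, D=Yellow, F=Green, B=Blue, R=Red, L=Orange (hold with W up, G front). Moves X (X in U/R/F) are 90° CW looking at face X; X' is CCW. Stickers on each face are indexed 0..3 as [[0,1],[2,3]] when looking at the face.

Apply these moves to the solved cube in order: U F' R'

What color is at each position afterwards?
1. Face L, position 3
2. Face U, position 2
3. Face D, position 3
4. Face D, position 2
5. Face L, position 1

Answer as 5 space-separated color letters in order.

After move 1 (U): U=WWWW F=RRGG R=BBRR B=OOBB L=GGOO
After move 2 (F'): F=RGRG U=WWBR R=YBYR D=GOYY L=GWOW
After move 3 (R'): R=BRYY U=WBBO F=RWRR D=GGYG B=YOOB
Query 1: L[3] = W
Query 2: U[2] = B
Query 3: D[3] = G
Query 4: D[2] = Y
Query 5: L[1] = W

Answer: W B G Y W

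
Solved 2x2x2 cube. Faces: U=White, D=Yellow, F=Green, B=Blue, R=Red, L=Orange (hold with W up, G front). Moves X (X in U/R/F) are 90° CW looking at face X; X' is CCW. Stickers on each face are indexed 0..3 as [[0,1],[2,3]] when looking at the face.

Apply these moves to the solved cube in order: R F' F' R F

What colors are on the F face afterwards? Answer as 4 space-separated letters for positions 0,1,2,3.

After move 1 (R): R=RRRR U=WGWG F=GYGY D=YBYB B=WBWB
After move 2 (F'): F=YYGG U=WGRR R=BRYR D=OOYB L=OGOW
After move 3 (F'): F=YGYG U=WGBY R=OROR D=GWYB L=OROR
After move 4 (R): R=OORR U=WGBG F=YWYB D=GWYW B=YBGB
After move 5 (F): F=YYBW U=WGRR R=BOGR D=ROYW L=OGOW
Query: F face = YYBW

Answer: Y Y B W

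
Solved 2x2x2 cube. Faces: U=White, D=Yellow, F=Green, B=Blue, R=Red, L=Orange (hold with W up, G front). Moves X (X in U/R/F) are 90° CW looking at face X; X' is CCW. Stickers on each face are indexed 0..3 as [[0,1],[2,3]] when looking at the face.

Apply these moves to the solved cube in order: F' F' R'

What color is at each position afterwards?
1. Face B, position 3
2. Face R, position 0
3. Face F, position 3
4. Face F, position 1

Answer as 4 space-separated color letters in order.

Answer: B R Y W

Derivation:
After move 1 (F'): F=GGGG U=WWRR R=YRYR D=OOYY L=OWOW
After move 2 (F'): F=GGGG U=WWYY R=OROR D=WWYY L=OROR
After move 3 (R'): R=RROO U=WBYB F=GWGY D=WGYG B=YBWB
Query 1: B[3] = B
Query 2: R[0] = R
Query 3: F[3] = Y
Query 4: F[1] = W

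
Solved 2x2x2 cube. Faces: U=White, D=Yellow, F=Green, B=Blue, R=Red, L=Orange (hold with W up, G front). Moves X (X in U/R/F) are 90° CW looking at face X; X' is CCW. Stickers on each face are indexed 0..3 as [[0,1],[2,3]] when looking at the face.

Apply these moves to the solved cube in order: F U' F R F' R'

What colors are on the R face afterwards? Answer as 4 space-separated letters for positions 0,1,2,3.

After move 1 (F): F=GGGG U=WWOO R=WRWR D=RRYY L=OYOY
After move 2 (U'): U=WOWO F=OYGG R=GGWR B=WRBB L=BBOY
After move 3 (F): F=GOGY U=WOYB R=WGOR D=WGYY L=BROR
After move 4 (R): R=OWRG U=WOYY F=GGGY D=WBYW B=BROB
After move 5 (F'): F=GYGG U=WOOR R=BWWG D=RRYW L=BYOY
After move 6 (R'): R=WGBW U=WOOB F=GOGR D=RYYG B=WRRB
Query: R face = WGBW

Answer: W G B W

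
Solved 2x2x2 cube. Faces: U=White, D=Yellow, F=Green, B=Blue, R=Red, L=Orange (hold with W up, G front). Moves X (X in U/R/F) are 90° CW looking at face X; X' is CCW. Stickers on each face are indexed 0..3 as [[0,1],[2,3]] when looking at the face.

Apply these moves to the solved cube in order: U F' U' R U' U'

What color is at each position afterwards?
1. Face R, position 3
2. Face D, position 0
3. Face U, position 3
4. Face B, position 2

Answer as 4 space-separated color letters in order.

After move 1 (U): U=WWWW F=RRGG R=BBRR B=OOBB L=GGOO
After move 2 (F'): F=RGRG U=WWBR R=YBYR D=GOYY L=GWOW
After move 3 (U'): U=WRWB F=GWRG R=RGYR B=YBBB L=OOOW
After move 4 (R): R=YRRG U=WWWG F=GORY D=GBYY B=BBRB
After move 5 (U'): U=WGWW F=OORY R=GORG B=YRRB L=BBOW
After move 6 (U'): U=GWWW F=BBRY R=OORG B=GORB L=YROW
Query 1: R[3] = G
Query 2: D[0] = G
Query 3: U[3] = W
Query 4: B[2] = R

Answer: G G W R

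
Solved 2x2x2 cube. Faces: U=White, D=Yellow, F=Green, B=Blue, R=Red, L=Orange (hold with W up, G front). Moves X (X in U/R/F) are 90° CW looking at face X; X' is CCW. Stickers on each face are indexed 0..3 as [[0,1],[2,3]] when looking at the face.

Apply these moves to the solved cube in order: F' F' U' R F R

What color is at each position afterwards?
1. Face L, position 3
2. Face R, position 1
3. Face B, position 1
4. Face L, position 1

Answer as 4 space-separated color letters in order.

Answer: B W R W

Derivation:
After move 1 (F'): F=GGGG U=WWRR R=YRYR D=OOYY L=OWOW
After move 2 (F'): F=GGGG U=WWYY R=OROR D=WWYY L=OROR
After move 3 (U'): U=WYWY F=ORGG R=GGOR B=ORBB L=BBOR
After move 4 (R): R=OGRG U=WRWG F=OWGY D=WBYO B=YRYB
After move 5 (F): F=GOYW U=WRRB R=WGGG D=ROYO L=BWOB
After move 6 (R): R=GWGG U=WORW F=GOYO D=RYYY B=BRRB
Query 1: L[3] = B
Query 2: R[1] = W
Query 3: B[1] = R
Query 4: L[1] = W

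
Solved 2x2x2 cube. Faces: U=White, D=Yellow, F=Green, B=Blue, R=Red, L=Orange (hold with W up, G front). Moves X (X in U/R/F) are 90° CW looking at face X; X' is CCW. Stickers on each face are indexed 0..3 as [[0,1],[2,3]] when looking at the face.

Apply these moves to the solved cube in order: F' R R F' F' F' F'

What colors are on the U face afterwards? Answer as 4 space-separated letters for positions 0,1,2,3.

Answer: W O R Y

Derivation:
After move 1 (F'): F=GGGG U=WWRR R=YRYR D=OOYY L=OWOW
After move 2 (R): R=YYRR U=WGRG F=GOGY D=OBYB B=RBWB
After move 3 (R): R=RYRY U=WORY F=GBGB D=OWYR B=GBGB
After move 4 (F'): F=BBGG U=WORR R=WYOY D=WWYR L=OYOR
After move 5 (F'): F=BGBG U=WOWO R=WYWY D=YRYR L=OROR
After move 6 (F'): F=GGBB U=WOWW R=RYYY D=RRYR L=OOOW
After move 7 (F'): F=GBGB U=WORY R=RYRY D=OWYR L=OWOW
Query: U face = WORY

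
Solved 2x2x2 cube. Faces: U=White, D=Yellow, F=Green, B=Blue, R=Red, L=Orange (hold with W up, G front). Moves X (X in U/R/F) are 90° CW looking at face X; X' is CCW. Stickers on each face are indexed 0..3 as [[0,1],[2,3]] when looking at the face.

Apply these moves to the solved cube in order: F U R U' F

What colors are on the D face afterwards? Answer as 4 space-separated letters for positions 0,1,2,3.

Answer: R W Y O

Derivation:
After move 1 (F): F=GGGG U=WWOO R=WRWR D=RRYY L=OYOY
After move 2 (U): U=OWOW F=WRGG R=BBWR B=OYBB L=GGOY
After move 3 (R): R=WBRB U=OROG F=WRGY D=RBYO B=WYWB
After move 4 (U'): U=RGOO F=GGGY R=WRRB B=WBWB L=WYOY
After move 5 (F): F=GGYG U=RGYY R=OROB D=RWYO L=WROB
Query: D face = RWYO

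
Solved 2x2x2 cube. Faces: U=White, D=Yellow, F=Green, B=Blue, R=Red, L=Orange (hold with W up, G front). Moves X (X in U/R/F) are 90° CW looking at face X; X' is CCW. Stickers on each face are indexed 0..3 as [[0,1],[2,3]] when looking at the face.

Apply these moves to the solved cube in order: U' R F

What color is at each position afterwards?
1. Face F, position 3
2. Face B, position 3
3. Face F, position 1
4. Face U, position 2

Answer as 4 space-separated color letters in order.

Answer: Y B O O

Derivation:
After move 1 (U'): U=WWWW F=OOGG R=GGRR B=RRBB L=BBOO
After move 2 (R): R=RGRG U=WOWG F=OYGY D=YBYR B=WRWB
After move 3 (F): F=GOYY U=WOOB R=WGGG D=RRYR L=BYOB
Query 1: F[3] = Y
Query 2: B[3] = B
Query 3: F[1] = O
Query 4: U[2] = O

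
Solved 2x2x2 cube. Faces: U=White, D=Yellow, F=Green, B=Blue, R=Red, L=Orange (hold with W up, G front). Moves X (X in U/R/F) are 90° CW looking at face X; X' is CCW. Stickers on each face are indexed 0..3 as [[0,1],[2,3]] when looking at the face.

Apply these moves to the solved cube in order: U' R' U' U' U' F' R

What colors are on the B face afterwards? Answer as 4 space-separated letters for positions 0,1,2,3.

After move 1 (U'): U=WWWW F=OOGG R=GGRR B=RRBB L=BBOO
After move 2 (R'): R=GRGR U=WBWR F=OWGW D=YOYG B=YRYB
After move 3 (U'): U=BRWW F=BBGW R=OWGR B=GRYB L=YROO
After move 4 (U'): U=RWBW F=YRGW R=BBGR B=OWYB L=GROO
After move 5 (U'): U=WWRB F=GRGW R=YRGR B=BBYB L=OWOO
After move 6 (F'): F=RWGG U=WWYG R=ORYR D=WOYG L=OBOR
After move 7 (R): R=YORR U=WWYG F=ROGG D=WYYB B=GBWB
Query: B face = GBWB

Answer: G B W B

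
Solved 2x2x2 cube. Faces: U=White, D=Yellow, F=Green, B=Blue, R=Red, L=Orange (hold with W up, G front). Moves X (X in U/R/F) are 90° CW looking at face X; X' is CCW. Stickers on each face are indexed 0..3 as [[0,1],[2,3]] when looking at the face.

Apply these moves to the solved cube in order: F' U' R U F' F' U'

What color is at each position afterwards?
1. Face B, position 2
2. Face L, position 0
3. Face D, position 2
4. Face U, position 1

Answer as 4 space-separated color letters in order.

After move 1 (F'): F=GGGG U=WWRR R=YRYR D=OOYY L=OWOW
After move 2 (U'): U=WRWR F=OWGG R=GGYR B=YRBB L=BBOW
After move 3 (R): R=YGRG U=WWWG F=OOGY D=OBYY B=RRRB
After move 4 (U): U=WWGW F=YGGY R=RRRG B=BBRB L=OOOW
After move 5 (F'): F=GYYG U=WWRR R=BROG D=OWYY L=OWOG
After move 6 (F'): F=YGGY U=WWBO R=WROG D=WGYY L=OROR
After move 7 (U'): U=WOWB F=ORGY R=YGOG B=WRRB L=BBOR
Query 1: B[2] = R
Query 2: L[0] = B
Query 3: D[2] = Y
Query 4: U[1] = O

Answer: R B Y O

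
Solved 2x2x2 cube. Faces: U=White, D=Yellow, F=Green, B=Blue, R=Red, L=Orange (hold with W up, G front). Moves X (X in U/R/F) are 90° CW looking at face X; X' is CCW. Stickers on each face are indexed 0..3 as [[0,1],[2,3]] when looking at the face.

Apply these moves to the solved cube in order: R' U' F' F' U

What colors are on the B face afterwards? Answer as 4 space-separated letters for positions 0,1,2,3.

Answer: Y R Y B

Derivation:
After move 1 (R'): R=RRRR U=WBWB F=GWGW D=YGYG B=YBYB
After move 2 (U'): U=BBWW F=OOGW R=GWRR B=RRYB L=YBOO
After move 3 (F'): F=OWOG U=BBGR R=GWYR D=BOYG L=YWOW
After move 4 (F'): F=WGOO U=BBGY R=OWBR D=WWYG L=YROG
After move 5 (U): U=GBYB F=OWOO R=RRBR B=YRYB L=WGOG
Query: B face = YRYB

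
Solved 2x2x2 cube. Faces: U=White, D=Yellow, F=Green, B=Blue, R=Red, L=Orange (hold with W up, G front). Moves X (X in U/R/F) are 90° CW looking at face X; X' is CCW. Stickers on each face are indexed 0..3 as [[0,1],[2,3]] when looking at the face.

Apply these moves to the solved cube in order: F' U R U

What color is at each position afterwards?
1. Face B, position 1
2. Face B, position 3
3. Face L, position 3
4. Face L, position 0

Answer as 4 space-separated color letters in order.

Answer: G B W Y

Derivation:
After move 1 (F'): F=GGGG U=WWRR R=YRYR D=OOYY L=OWOW
After move 2 (U): U=RWRW F=YRGG R=BBYR B=OWBB L=GGOW
After move 3 (R): R=YBRB U=RRRG F=YOGY D=OBYO B=WWWB
After move 4 (U): U=RRGR F=YBGY R=WWRB B=GGWB L=YOOW
Query 1: B[1] = G
Query 2: B[3] = B
Query 3: L[3] = W
Query 4: L[0] = Y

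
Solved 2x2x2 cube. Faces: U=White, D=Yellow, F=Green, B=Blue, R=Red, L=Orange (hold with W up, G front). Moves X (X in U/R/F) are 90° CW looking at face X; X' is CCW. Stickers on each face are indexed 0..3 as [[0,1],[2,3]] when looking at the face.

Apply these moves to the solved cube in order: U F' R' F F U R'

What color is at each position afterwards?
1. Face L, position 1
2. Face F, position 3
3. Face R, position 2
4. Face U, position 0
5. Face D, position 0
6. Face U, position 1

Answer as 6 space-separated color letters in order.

Answer: R B Y G O O

Derivation:
After move 1 (U): U=WWWW F=RRGG R=BBRR B=OOBB L=GGOO
After move 2 (F'): F=RGRG U=WWBR R=YBYR D=GOYY L=GWOW
After move 3 (R'): R=BRYY U=WBBO F=RWRR D=GGYG B=YOOB
After move 4 (F): F=RRRW U=WBWW R=BROY D=YBYG L=GGOG
After move 5 (F): F=RRWR U=WBGG R=WRWY D=OBYG L=GYOB
After move 6 (U): U=GWGB F=WRWR R=YOWY B=GYOB L=RROB
After move 7 (R'): R=OYYW U=GOGG F=WWWB D=ORYR B=GYBB
Query 1: L[1] = R
Query 2: F[3] = B
Query 3: R[2] = Y
Query 4: U[0] = G
Query 5: D[0] = O
Query 6: U[1] = O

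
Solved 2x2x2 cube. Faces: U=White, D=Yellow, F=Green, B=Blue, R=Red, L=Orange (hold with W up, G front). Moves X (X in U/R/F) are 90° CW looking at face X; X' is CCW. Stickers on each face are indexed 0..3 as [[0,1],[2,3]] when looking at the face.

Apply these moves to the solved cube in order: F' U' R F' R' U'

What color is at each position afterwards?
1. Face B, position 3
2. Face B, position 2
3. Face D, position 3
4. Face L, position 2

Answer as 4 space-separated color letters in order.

After move 1 (F'): F=GGGG U=WWRR R=YRYR D=OOYY L=OWOW
After move 2 (U'): U=WRWR F=OWGG R=GGYR B=YRBB L=BBOW
After move 3 (R): R=YGRG U=WWWG F=OOGY D=OBYY B=RRRB
After move 4 (F'): F=OYOG U=WWYR R=BGOG D=BWYY L=BGOW
After move 5 (R'): R=GGBO U=WRYR F=OWOR D=BYYG B=YRWB
After move 6 (U'): U=RRWY F=BGOR R=OWBO B=GGWB L=YROW
Query 1: B[3] = B
Query 2: B[2] = W
Query 3: D[3] = G
Query 4: L[2] = O

Answer: B W G O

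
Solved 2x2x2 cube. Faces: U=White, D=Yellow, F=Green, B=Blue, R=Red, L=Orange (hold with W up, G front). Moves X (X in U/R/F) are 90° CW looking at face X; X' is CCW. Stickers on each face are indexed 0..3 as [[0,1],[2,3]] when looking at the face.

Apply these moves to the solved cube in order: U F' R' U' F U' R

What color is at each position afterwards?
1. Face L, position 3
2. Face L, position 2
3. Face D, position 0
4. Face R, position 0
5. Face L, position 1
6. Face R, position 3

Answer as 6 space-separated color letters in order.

Answer: G O Y B R G

Derivation:
After move 1 (U): U=WWWW F=RRGG R=BBRR B=OOBB L=GGOO
After move 2 (F'): F=RGRG U=WWBR R=YBYR D=GOYY L=GWOW
After move 3 (R'): R=BRYY U=WBBO F=RWRR D=GGYG B=YOOB
After move 4 (U'): U=BOWB F=GWRR R=RWYY B=BROB L=YOOW
After move 5 (F): F=RGRW U=BOWO R=WWBY D=YRYG L=YGOG
After move 6 (U'): U=OOBW F=YGRW R=RGBY B=WWOB L=BROG
After move 7 (R): R=BRYG U=OGBW F=YRRG D=YOYW B=WWOB
Query 1: L[3] = G
Query 2: L[2] = O
Query 3: D[0] = Y
Query 4: R[0] = B
Query 5: L[1] = R
Query 6: R[3] = G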